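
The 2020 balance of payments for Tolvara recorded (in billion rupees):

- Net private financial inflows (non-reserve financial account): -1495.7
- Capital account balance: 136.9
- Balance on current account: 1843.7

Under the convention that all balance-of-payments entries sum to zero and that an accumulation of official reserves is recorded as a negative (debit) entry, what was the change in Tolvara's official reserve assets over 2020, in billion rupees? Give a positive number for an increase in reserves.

Official reserve transactions balance = -(1843.7 + 136.9 + (-1495.7)) = -484.9
An accumulation of reserves is recorded as a debit (negative entry), so the change in the stock of reserves is the negative of that balance.
Change in official reserves = -(-484.9) = 484.9

484.9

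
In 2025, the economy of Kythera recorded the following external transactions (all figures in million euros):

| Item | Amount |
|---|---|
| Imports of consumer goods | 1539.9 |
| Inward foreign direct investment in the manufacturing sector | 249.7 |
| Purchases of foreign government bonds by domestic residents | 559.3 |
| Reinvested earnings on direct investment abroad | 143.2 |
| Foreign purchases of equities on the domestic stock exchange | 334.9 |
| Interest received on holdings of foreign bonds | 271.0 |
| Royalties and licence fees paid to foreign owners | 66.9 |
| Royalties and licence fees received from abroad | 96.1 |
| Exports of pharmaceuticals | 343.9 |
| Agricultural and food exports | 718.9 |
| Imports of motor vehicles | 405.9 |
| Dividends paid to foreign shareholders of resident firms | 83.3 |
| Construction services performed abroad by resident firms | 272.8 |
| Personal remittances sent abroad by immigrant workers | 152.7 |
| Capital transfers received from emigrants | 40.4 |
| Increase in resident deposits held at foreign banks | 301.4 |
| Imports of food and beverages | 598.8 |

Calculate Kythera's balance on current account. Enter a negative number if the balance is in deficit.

-1001.6

Goods: 343.9 - 1539.9 - 598.8 + 718.9 - 405.9 = -1481.8
Services: 96.1 + 272.8 - 66.9 = 302.0
Primary income: 271.0 - 83.3 + 143.2 = 330.9
Secondary income: -152.7
Current account = (-1481.8) + 302.0 + 330.9 + (-152.7) = -1001.6
(Excluded from the current account — financial account: inward foreign direct investment in the manufacturing sector 249.7, purchases of foreign government bonds by domestic residents 559.3, foreign purchases of equities on the domestic stock exchange 334.9, increase in resident deposits held at foreign banks 301.4; capital account: capital transfers received from emigrants 40.4.)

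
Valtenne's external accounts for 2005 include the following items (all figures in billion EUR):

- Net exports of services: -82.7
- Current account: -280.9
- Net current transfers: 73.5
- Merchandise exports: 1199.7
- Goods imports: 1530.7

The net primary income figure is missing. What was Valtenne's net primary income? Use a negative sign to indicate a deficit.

59.3

Current account = goods balance + services balance + net primary income + net secondary income
Sum of the known components = -340.2
Net primary income = CA - (known components) = -280.9 - (-340.2) = 59.3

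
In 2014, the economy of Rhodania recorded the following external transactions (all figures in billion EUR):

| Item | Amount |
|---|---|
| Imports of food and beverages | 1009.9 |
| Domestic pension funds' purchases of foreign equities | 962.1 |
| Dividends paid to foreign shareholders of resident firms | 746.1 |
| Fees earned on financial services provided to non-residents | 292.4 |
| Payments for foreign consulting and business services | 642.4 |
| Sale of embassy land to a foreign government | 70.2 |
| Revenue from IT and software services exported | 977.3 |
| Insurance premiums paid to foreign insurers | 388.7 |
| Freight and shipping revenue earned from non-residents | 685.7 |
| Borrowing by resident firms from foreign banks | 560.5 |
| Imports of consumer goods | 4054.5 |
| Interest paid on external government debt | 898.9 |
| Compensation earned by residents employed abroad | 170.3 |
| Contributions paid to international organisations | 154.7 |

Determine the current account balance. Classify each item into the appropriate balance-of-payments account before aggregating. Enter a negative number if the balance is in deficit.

-5769.5

Goods: -1009.9 - 4054.5 = -5064.4
Services: 977.3 - 388.7 + 685.7 - 642.4 + 292.4 = 924.3
Primary income: -898.9 + 170.3 - 746.1 = -1474.7
Secondary income: -154.7
Current account = (-5064.4) + 924.3 + (-1474.7) + (-154.7) = -5769.5
(Excluded from the current account — financial account: domestic pension funds' purchases of foreign equities 962.1, borrowing by resident firms from foreign banks 560.5; capital account: sale of embassy land to a foreign government 70.2.)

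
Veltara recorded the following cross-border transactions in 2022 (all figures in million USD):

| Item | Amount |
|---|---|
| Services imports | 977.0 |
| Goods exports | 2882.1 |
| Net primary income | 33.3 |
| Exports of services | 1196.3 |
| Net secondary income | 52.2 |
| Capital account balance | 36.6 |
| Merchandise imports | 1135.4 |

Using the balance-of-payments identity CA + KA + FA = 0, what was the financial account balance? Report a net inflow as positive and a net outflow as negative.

-2088.1

Goods balance = 2882.1 - 1135.4 = 1746.7
Services balance = 1196.3 - 977.0 = 219.3
Trade balance (goods + services) = 1746.7 + 219.3 = 1966.0
Net primary income = 33.3
Net secondary income = 52.2
Current account = 1966.0 + 33.3 + 52.2 = 2051.5
Financial account = -(2051.5 + 36.6) = -2088.1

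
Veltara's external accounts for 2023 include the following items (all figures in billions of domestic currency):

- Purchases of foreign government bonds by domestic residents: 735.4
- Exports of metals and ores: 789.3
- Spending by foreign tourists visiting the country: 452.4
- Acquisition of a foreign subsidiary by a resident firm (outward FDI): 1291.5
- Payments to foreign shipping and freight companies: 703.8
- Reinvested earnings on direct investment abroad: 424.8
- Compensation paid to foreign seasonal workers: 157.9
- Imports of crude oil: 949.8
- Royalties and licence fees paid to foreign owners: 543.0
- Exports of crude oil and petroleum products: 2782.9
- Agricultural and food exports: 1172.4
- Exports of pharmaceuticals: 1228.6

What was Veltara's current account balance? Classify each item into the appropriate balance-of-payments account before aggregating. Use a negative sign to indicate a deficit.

Goods: 1228.6 - 949.8 + 2782.9 + 1172.4 + 789.3 = 5023.4
Services: 452.4 - 543.0 - 703.8 = -794.4
Primary income: 424.8 - 157.9 = 266.9
Current account = 5023.4 + (-794.4) + 266.9 = 4495.9
(Excluded from the current account — financial account: purchases of foreign government bonds by domestic residents 735.4, acquisition of a foreign subsidiary by a resident firm (outward FDI) 1291.5.)

4495.9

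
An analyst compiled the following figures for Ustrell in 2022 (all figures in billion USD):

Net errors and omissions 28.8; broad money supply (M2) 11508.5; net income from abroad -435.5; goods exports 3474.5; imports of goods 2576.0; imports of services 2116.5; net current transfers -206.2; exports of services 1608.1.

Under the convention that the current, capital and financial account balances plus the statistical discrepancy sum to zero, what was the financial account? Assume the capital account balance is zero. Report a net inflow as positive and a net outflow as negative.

Goods balance = 3474.5 - 2576.0 = 898.5
Services balance = 1608.1 - 2116.5 = -508.4
Trade balance (goods + services) = 898.5 + (-508.4) = 390.1
Net primary income = -435.5
Net secondary income = -206.2
Current account = 390.1 + (-435.5) + (-206.2) = -251.6
Financial account = -(-251.6 + 28.8) = 222.8

222.8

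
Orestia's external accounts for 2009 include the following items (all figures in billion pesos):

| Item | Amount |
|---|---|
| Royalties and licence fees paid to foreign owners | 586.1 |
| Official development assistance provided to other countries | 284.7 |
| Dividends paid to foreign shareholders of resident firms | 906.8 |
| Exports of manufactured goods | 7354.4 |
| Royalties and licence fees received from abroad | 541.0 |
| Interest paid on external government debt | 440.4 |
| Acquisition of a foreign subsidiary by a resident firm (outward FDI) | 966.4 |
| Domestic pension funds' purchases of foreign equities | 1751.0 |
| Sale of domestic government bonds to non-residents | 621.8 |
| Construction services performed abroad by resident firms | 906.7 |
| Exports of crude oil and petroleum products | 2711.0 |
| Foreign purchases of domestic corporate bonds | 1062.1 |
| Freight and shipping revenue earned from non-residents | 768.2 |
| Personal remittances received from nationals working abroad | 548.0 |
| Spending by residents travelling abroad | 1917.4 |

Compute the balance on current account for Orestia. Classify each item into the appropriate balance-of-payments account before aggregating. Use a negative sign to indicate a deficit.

Goods: 7354.4 + 2711.0 = 10065.4
Services: -586.1 + 768.2 + 906.7 + 541.0 - 1917.4 = -287.6
Primary income: -906.8 - 440.4 = -1347.2
Secondary income: 548.0 - 284.7 = 263.3
Current account = 10065.4 + (-287.6) + (-1347.2) + 263.3 = 8693.9
(Excluded from the current account — financial account: acquisition of a foreign subsidiary by a resident firm (outward FDI) 966.4, domestic pension funds' purchases of foreign equities 1751.0, sale of domestic government bonds to non-residents 621.8, foreign purchases of domestic corporate bonds 1062.1.)

8693.9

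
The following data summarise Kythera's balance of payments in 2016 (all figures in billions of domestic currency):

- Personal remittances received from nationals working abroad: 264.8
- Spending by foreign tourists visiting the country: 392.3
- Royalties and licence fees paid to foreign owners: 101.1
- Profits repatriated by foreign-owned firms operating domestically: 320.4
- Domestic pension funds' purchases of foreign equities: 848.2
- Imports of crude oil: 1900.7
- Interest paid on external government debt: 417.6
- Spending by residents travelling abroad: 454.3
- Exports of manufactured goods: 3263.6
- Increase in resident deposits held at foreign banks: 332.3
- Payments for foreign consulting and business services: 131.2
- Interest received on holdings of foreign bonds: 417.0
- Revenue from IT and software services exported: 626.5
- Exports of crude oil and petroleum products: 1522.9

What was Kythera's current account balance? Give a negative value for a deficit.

3161.8

Goods: -1900.7 + 3263.6 + 1522.9 = 2885.8
Services: 626.5 - 131.2 + 392.3 - 101.1 - 454.3 = 332.2
Primary income: -417.6 - 320.4 + 417.0 = -321.0
Secondary income: 264.8
Current account = 2885.8 + 332.2 + (-321.0) + 264.8 = 3161.8
(Excluded from the current account — financial account: domestic pension funds' purchases of foreign equities 848.2, increase in resident deposits held at foreign banks 332.3.)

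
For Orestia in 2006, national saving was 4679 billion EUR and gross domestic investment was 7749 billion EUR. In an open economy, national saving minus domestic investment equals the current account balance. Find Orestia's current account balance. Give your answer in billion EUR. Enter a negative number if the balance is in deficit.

-3070

CA = S - I = 4679 - 7749 = -3070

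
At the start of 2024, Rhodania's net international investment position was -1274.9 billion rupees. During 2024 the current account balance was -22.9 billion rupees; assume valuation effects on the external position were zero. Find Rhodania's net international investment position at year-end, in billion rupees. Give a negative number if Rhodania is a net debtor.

-1297.8

With no valuation effects, change in NIIP = current account = -22.9
End-of-year NIIP = -1274.9 + (-22.9) = -1297.8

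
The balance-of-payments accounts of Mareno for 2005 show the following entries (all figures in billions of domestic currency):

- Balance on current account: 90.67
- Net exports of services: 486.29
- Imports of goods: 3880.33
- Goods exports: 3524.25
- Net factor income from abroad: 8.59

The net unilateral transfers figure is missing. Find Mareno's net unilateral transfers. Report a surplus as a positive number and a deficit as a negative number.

Current account = goods balance + services balance + net primary income + net secondary income
Sum of the known components = 138.80
Net unilateral transfers = CA - (known components) = 90.67 - 138.80 = -48.13

-48.13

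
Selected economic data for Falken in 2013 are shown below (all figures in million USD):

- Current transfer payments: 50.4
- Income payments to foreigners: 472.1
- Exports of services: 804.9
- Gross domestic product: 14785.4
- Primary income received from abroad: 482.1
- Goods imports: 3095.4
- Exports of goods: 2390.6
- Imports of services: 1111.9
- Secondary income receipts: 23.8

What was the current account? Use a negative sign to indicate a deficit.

-1028.4

Goods balance = 2390.6 - 3095.4 = -704.8
Services balance = 804.9 - 1111.9 = -307.0
Trade balance (goods + services) = -704.8 + (-307.0) = -1011.8
Net primary income = 482.1 - 472.1 = 10.0
Net secondary income = 23.8 - 50.4 = -26.6
Current account = -1011.8 + 10.0 + (-26.6) = -1028.4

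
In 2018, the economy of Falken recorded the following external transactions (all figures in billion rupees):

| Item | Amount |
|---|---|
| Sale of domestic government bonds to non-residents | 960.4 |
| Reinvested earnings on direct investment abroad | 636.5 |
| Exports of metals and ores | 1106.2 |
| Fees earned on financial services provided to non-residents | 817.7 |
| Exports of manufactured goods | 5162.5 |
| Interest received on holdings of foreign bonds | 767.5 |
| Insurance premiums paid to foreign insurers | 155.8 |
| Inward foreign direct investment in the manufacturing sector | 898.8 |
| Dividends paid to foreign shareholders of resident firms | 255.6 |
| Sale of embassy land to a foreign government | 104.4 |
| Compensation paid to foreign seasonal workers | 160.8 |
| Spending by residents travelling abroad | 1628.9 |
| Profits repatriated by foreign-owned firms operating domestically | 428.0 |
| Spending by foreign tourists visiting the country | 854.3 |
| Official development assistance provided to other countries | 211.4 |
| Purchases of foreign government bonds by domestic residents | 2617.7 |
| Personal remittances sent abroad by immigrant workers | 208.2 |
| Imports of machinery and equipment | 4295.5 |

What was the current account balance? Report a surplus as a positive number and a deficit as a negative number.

Goods: -4295.5 + 1106.2 + 5162.5 = 1973.2
Services: -1628.9 + 817.7 + 854.3 - 155.8 = -112.7
Primary income: 636.5 - 255.6 - 160.8 + 767.5 - 428.0 = 559.6
Secondary income: -208.2 - 211.4 = -419.6
Current account = 1973.2 + (-112.7) + 559.6 + (-419.6) = 2000.5
(Excluded from the current account — financial account: sale of domestic government bonds to non-residents 960.4, inward foreign direct investment in the manufacturing sector 898.8, purchases of foreign government bonds by domestic residents 2617.7; capital account: sale of embassy land to a foreign government 104.4.)

2000.5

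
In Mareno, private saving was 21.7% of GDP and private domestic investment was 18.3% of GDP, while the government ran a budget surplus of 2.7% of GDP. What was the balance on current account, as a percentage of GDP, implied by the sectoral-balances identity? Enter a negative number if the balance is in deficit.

6.1

By the sectoral-balances identity, CA = (S_private - I) + (T - G).
Private balance = 21.7 - 18.3 = 3.4
Government balance (T - G) = 2.7
CA = 3.4 + 2.7 = 6.1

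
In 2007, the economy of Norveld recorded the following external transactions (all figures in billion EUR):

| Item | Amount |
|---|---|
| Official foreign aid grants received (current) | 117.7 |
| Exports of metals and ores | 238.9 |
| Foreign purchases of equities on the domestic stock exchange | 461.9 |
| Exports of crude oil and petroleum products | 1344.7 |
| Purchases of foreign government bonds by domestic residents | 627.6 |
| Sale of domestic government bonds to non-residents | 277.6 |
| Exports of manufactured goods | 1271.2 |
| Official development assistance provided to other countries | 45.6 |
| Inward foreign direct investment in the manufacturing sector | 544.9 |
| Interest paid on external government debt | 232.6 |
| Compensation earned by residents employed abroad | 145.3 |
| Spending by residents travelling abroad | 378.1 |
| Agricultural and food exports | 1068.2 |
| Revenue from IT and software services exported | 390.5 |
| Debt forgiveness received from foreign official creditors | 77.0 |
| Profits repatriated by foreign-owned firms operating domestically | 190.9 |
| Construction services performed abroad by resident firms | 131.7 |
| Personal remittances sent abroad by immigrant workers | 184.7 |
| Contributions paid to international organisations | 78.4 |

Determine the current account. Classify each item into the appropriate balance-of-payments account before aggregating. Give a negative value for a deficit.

Goods: 1344.7 + 1271.2 + 238.9 + 1068.2 = 3923.0
Services: 131.7 - 378.1 + 390.5 = 144.1
Primary income: -190.9 - 232.6 + 145.3 = -278.2
Secondary income: -45.6 - 78.4 + 117.7 - 184.7 = -191.0
Current account = 3923.0 + 144.1 + (-278.2) + (-191.0) = 3597.9
(Excluded from the current account — financial account: foreign purchases of equities on the domestic stock exchange 461.9, purchases of foreign government bonds by domestic residents 627.6, sale of domestic government bonds to non-residents 277.6, inward foreign direct investment in the manufacturing sector 544.9; capital account: debt forgiveness received from foreign official creditors 77.0.)

3597.9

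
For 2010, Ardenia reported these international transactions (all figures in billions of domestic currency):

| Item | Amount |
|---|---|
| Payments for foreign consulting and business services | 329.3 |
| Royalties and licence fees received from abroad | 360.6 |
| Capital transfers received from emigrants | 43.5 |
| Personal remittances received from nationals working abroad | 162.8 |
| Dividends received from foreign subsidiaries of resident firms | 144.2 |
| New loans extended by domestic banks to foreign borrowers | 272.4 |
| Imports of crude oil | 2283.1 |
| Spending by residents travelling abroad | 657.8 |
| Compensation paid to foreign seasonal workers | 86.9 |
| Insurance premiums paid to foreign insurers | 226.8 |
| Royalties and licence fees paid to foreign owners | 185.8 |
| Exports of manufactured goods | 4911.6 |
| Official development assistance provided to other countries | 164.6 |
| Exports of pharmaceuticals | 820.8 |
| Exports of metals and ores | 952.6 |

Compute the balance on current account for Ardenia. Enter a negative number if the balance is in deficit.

Goods: -2283.1 + 4911.6 + 952.6 + 820.8 = 4401.9
Services: -657.8 - 226.8 - 185.8 + 360.6 - 329.3 = -1039.1
Primary income: -86.9 + 144.2 = 57.3
Secondary income: -164.6 + 162.8 = -1.8
Current account = 4401.9 + (-1039.1) + 57.3 + (-1.8) = 3418.3
(Excluded from the current account — capital account: capital transfers received from emigrants 43.5; financial account: new loans extended by domestic banks to foreign borrowers 272.4.)

3418.3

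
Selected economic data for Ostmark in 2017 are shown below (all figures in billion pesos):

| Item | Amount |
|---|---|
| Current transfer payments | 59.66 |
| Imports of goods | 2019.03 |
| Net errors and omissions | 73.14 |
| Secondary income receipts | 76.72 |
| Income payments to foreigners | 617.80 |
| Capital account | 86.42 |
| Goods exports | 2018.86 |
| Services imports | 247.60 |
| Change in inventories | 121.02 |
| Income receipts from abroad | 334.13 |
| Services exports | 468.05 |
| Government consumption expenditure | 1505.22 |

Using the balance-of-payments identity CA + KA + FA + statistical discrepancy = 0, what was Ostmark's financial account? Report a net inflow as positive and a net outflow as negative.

-113.23

Goods balance = 2018.86 - 2019.03 = -0.17
Services balance = 468.05 - 247.60 = 220.45
Trade balance (goods + services) = -0.17 + 220.45 = 220.28
Net primary income = 334.13 - 617.80 = -283.67
Net secondary income = 76.72 - 59.66 = 17.06
Current account = 220.28 + (-283.67) + 17.06 = -46.33
Financial account = -(-46.33 + 86.42 + 73.14) = -113.23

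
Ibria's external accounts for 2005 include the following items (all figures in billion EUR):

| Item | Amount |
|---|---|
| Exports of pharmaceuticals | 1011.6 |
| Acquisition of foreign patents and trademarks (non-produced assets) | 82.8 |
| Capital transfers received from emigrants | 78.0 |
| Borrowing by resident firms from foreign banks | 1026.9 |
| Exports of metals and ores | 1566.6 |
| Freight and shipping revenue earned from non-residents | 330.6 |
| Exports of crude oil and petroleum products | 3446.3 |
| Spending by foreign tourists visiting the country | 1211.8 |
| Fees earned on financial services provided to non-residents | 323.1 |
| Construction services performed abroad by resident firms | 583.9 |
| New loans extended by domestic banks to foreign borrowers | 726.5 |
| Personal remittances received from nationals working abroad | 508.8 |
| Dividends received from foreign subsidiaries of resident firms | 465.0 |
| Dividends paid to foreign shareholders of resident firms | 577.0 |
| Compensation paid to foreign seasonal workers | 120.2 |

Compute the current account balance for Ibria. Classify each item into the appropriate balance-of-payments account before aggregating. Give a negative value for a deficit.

8750.5

Goods: 1011.6 + 1566.6 + 3446.3 = 6024.5
Services: 1211.8 + 330.6 + 323.1 + 583.9 = 2449.4
Primary income: -577.0 - 120.2 + 465.0 = -232.2
Secondary income: 508.8
Current account = 6024.5 + 2449.4 + (-232.2) + 508.8 = 8750.5
(Excluded from the current account — capital account: acquisition of foreign patents and trademarks (non-produced assets) 82.8, capital transfers received from emigrants 78.0; financial account: borrowing by resident firms from foreign banks 1026.9, new loans extended by domestic banks to foreign borrowers 726.5.)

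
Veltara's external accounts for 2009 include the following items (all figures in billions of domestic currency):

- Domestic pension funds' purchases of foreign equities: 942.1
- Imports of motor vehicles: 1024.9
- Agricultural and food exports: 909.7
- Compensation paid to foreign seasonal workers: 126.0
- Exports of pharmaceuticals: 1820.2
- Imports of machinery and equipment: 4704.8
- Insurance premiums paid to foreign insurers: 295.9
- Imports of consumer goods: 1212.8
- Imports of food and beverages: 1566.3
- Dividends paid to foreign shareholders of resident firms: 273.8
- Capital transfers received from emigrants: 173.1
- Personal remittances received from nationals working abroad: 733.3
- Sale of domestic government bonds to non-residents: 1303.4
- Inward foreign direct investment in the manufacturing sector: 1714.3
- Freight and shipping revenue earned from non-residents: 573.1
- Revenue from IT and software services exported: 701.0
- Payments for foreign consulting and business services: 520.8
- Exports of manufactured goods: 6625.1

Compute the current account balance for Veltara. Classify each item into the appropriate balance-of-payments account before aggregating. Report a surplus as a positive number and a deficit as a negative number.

1637.1

Goods: -4704.8 + 909.7 - 1212.8 - 1024.9 + 1820.2 - 1566.3 + 6625.1 = 846.2
Services: 573.1 - 295.9 + 701.0 - 520.8 = 457.4
Primary income: -126.0 - 273.8 = -399.8
Secondary income: 733.3
Current account = 846.2 + 457.4 + (-399.8) + 733.3 = 1637.1
(Excluded from the current account — financial account: domestic pension funds' purchases of foreign equities 942.1, sale of domestic government bonds to non-residents 1303.4, inward foreign direct investment in the manufacturing sector 1714.3; capital account: capital transfers received from emigrants 173.1.)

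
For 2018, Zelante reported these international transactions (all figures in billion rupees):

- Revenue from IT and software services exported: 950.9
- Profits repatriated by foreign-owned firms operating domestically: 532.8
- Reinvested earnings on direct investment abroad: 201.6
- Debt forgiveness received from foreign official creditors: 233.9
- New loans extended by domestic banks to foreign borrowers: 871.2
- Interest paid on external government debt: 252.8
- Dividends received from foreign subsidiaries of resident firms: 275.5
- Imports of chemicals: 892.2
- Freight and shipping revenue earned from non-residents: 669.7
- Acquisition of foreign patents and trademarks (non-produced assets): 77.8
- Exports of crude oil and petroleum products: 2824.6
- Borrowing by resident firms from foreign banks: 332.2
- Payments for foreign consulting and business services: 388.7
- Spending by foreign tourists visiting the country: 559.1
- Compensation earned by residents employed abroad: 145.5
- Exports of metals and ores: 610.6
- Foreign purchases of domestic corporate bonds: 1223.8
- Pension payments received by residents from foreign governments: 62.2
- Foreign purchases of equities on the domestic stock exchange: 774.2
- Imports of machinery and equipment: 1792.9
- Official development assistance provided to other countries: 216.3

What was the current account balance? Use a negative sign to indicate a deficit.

Goods: -1792.9 + 610.6 + 2824.6 - 892.2 = 750.1
Services: 669.7 + 559.1 + 950.9 - 388.7 = 1791.0
Primary income: -252.8 + 275.5 + 145.5 + 201.6 - 532.8 = -163.0
Secondary income: 62.2 - 216.3 = -154.1
Current account = 750.1 + 1791.0 + (-163.0) + (-154.1) = 2224.0
(Excluded from the current account — capital account: debt forgiveness received from foreign official creditors 233.9, acquisition of foreign patents and trademarks (non-produced assets) 77.8; financial account: new loans extended by domestic banks to foreign borrowers 871.2, borrowing by resident firms from foreign banks 332.2, foreign purchases of domestic corporate bonds 1223.8, foreign purchases of equities on the domestic stock exchange 774.2.)

2224.0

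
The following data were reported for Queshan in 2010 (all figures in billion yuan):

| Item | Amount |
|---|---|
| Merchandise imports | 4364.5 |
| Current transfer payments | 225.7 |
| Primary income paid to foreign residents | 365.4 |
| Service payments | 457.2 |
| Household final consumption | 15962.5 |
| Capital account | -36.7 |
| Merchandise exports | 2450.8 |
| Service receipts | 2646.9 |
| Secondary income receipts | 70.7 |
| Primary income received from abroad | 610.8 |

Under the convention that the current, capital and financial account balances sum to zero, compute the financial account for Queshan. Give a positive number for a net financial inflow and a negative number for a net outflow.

-329.7

Goods balance = 2450.8 - 4364.5 = -1913.7
Services balance = 2646.9 - 457.2 = 2189.7
Trade balance (goods + services) = -1913.7 + 2189.7 = 276.0
Net primary income = 610.8 - 365.4 = 245.4
Net secondary income = 70.7 - 225.7 = -155.0
Current account = 276.0 + 245.4 + (-155.0) = 366.4
Financial account = -(366.4 + (-36.7)) = -329.7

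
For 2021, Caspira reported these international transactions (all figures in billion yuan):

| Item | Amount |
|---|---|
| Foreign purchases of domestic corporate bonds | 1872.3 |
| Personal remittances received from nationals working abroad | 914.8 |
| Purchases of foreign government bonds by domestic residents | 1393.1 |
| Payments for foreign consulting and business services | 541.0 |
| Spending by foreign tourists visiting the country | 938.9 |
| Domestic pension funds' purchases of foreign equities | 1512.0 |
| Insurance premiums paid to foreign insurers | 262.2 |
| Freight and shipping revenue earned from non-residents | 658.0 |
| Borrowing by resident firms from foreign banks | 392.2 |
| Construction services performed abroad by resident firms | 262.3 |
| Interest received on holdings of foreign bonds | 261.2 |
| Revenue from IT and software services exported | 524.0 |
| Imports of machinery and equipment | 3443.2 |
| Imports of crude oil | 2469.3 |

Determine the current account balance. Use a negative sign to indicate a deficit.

Goods: -3443.2 - 2469.3 = -5912.5
Services: -541.0 + 658.0 + 524.0 + 262.3 + 938.9 - 262.2 = 1580.0
Primary income: 261.2
Secondary income: 914.8
Current account = (-5912.5) + 1580.0 + 261.2 + 914.8 = -3156.5
(Excluded from the current account — financial account: foreign purchases of domestic corporate bonds 1872.3, purchases of foreign government bonds by domestic residents 1393.1, domestic pension funds' purchases of foreign equities 1512.0, borrowing by resident firms from foreign banks 392.2.)

-3156.5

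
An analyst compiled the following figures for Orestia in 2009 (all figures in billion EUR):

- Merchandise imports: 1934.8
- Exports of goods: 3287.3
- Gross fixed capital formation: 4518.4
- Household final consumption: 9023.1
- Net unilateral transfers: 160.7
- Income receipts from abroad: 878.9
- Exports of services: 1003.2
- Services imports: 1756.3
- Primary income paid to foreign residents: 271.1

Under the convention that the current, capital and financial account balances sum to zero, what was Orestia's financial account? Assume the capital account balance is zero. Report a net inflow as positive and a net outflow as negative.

-1367.9

Goods balance = 3287.3 - 1934.8 = 1352.5
Services balance = 1003.2 - 1756.3 = -753.1
Trade balance (goods + services) = 1352.5 + (-753.1) = 599.4
Net primary income = 878.9 - 271.1 = 607.8
Net secondary income = 160.7
Current account = 599.4 + 607.8 + 160.7 = 1367.9
Financial account = -(1367.9) = -1367.9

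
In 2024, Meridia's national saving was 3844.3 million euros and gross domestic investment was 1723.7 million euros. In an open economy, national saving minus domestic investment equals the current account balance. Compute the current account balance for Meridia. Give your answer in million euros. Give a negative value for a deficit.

S - I = CA (net lending to the rest of the world).
CA = S - I = 3844.3 - 1723.7 = 2120.6

2120.6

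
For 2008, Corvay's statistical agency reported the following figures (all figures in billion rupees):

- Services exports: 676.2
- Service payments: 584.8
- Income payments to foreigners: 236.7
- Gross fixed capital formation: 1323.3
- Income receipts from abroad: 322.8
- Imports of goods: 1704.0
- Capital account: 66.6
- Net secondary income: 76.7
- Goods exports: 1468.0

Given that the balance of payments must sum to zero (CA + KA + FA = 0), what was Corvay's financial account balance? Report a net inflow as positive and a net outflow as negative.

Goods balance = 1468.0 - 1704.0 = -236.0
Services balance = 676.2 - 584.8 = 91.4
Trade balance (goods + services) = -236.0 + 91.4 = -144.6
Net primary income = 322.8 - 236.7 = 86.1
Net secondary income = 76.7
Current account = -144.6 + 86.1 + 76.7 = 18.2
Financial account = -(18.2 + 66.6) = -84.8

-84.8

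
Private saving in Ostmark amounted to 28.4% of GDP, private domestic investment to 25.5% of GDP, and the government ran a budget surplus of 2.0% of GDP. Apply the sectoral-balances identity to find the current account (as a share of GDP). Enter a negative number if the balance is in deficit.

4.9

By the sectoral-balances identity, CA = (S_private - I) + (T - G).
Private balance = 28.4 - 25.5 = 2.9
Government balance (T - G) = 2.0
CA = 2.9 + 2.0 = 4.9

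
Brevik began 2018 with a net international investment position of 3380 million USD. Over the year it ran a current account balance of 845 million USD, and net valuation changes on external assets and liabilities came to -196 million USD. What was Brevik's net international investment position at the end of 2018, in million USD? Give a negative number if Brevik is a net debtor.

4029

Change in NIIP = current account + net valuation change = 845 + (-196) = 649
End-of-year NIIP = 3380 + 649 = 4029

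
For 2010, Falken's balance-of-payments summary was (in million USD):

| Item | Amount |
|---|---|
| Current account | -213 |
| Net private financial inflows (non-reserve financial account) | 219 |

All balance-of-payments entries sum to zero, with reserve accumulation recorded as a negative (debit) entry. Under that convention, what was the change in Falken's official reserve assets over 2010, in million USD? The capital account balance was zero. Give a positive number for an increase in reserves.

6

Official reserve transactions balance = -((-213) + 219) = -6
An accumulation of reserves is recorded as a debit (negative entry), so the change in the stock of reserves is the negative of that balance.
Change in official reserves = -(-6) = 6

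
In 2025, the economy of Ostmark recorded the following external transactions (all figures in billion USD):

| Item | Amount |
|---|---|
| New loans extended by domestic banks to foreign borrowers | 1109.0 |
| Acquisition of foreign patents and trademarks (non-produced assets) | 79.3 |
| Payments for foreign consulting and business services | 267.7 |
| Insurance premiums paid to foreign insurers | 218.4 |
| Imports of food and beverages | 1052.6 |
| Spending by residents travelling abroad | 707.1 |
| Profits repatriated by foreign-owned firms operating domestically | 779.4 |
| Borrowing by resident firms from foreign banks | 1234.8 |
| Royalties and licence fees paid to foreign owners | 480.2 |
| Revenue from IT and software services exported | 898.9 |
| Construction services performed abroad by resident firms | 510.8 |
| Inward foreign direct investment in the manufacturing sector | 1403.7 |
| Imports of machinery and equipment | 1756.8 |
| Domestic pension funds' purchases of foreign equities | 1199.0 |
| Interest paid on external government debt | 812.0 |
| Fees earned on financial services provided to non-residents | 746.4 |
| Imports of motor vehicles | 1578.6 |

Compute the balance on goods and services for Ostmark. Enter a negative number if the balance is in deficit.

-3905.3

Goods: -1578.6 - 1052.6 - 1756.8 = -4388.0
Services: -480.2 + 510.8 - 707.1 - 267.7 + 746.4 + 898.9 - 218.4 = 482.7
Trade balance = -4388.0 + 482.7 = -3905.3
(Excluded from the trade balance — financial account: new loans extended by domestic banks to foreign borrowers 1109.0, borrowing by resident firms from foreign banks 1234.8, inward foreign direct investment in the manufacturing sector 1403.7, domestic pension funds' purchases of foreign equities 1199.0; capital account: acquisition of foreign patents and trademarks (non-produced assets) 79.3; primary income: profits repatriated by foreign-owned firms operating domestically 779.4, interest paid on external government debt 812.0.)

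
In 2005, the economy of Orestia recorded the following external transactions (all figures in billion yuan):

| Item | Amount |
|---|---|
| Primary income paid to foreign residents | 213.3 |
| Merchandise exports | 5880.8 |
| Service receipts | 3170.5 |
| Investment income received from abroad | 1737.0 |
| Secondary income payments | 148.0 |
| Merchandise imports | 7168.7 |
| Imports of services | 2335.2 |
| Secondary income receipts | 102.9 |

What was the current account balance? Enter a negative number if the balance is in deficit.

1026.0

Goods balance = 5880.8 - 7168.7 = -1287.9
Services balance = 3170.5 - 2335.2 = 835.3
Trade balance (goods + services) = -1287.9 + 835.3 = -452.6
Net primary income = 1737.0 - 213.3 = 1523.7
Net secondary income = 102.9 - 148.0 = -45.1
Current account = -452.6 + 1523.7 + (-45.1) = 1026.0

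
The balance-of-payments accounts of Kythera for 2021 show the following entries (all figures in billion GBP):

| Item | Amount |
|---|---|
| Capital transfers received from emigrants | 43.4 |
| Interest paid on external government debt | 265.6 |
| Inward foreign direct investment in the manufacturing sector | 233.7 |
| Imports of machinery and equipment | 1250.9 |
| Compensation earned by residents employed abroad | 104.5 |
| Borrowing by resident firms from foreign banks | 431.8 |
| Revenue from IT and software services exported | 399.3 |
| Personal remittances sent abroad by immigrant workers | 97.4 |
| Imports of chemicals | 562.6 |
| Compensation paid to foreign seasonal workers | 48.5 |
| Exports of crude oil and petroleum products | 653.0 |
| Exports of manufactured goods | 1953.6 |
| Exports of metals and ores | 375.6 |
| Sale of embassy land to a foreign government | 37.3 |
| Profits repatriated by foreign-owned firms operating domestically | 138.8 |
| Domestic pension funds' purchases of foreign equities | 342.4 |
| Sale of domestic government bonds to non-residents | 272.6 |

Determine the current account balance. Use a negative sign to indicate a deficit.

Goods: -1250.9 - 562.6 + 1953.6 + 653.0 + 375.6 = 1168.7
Services: 399.3
Primary income: -48.5 - 265.6 - 138.8 + 104.5 = -348.4
Secondary income: -97.4
Current account = 1168.7 + 399.3 + (-348.4) + (-97.4) = 1122.2
(Excluded from the current account — capital account: capital transfers received from emigrants 43.4, sale of embassy land to a foreign government 37.3; financial account: inward foreign direct investment in the manufacturing sector 233.7, borrowing by resident firms from foreign banks 431.8, domestic pension funds' purchases of foreign equities 342.4, sale of domestic government bonds to non-residents 272.6.)

1122.2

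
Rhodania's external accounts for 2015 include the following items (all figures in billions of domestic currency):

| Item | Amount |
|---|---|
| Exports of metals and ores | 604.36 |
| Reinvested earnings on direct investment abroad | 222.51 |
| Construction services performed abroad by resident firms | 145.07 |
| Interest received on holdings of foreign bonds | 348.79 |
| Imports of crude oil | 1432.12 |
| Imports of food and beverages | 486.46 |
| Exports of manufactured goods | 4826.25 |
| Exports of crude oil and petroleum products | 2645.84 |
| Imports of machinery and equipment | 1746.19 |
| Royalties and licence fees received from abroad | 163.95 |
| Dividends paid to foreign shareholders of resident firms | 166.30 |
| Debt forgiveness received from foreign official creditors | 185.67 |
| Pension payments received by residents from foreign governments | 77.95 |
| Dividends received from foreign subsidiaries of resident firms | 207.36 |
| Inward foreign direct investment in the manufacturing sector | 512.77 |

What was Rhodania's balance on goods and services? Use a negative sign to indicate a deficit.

4720.70

Goods: 4826.25 + 604.36 - 1432.12 + 2645.84 - 1746.19 - 486.46 = 4411.68
Services: 163.95 + 145.07 = 309.02
Trade balance = 4411.68 + 309.02 = 4720.70
(Excluded from the trade balance — primary income: reinvested earnings on direct investment abroad 222.51, interest received on holdings of foreign bonds 348.79, dividends paid to foreign shareholders of resident firms 166.30, dividends received from foreign subsidiaries of resident firms 207.36; capital account: debt forgiveness received from foreign official creditors 185.67; secondary income: pension payments received by residents from foreign governments 77.95; financial account: inward foreign direct investment in the manufacturing sector 512.77.)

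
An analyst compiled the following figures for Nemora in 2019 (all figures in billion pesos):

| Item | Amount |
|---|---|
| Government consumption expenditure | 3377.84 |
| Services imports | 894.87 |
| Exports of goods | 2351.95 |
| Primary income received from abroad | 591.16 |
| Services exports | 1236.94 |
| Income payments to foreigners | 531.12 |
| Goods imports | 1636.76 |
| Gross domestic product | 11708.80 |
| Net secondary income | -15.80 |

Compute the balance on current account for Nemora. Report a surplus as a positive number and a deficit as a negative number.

1101.50

Goods balance = 2351.95 - 1636.76 = 715.19
Services balance = 1236.94 - 894.87 = 342.07
Trade balance (goods + services) = 715.19 + 342.07 = 1057.26
Net primary income = 591.16 - 531.12 = 60.04
Net secondary income = -15.80
Current account = 1057.26 + 60.04 + (-15.80) = 1101.50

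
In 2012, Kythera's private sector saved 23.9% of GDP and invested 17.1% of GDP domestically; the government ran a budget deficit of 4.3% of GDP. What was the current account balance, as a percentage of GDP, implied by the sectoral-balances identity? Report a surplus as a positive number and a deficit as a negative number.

By the sectoral-balances identity, CA = (S_private - I) + (T - G).
Private balance = 23.9 - 17.1 = 6.8
Government balance (T - G) = -4.3
CA = 6.8 + (-4.3) = 2.5

2.5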